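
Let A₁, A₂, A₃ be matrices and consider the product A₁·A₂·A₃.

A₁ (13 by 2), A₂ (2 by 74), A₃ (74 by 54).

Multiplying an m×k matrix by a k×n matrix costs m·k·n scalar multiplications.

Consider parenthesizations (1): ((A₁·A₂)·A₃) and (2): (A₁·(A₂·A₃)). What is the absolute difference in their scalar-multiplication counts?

44476

Order (1) = ((A₁·A₂)·A₃): (A₁·A₂): 13×2 by 2×74 → 13×74, cost 13·2·74 = 1924; ((A₁·A₂)·A₃): 13×74 by 74×54 → 13×54, cost 13·74·54 = 51948; cumulative 53872. Total 53872.
Order (2) = (A₁·(A₂·A₃)): (A₂·A₃): 2×74 by 74×54 → 2×54, cost 2·74·54 = 7992; (A₁·(A₂·A₃)): 13×2 by 2×54 → 13×54, cost 13·2·54 = 1404; cumulative 9396. Total 9396.
Difference: |53872 − 9396| = 44476.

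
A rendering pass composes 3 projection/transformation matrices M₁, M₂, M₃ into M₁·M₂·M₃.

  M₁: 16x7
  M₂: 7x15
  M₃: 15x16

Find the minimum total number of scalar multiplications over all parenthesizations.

Order (M₁·(M₂·M₃)): (M₂·M₃): 7×15 by 15×16 → 7×16, cost 7·15·16 = 1680; (M₁·(M₂·M₃)): 16×7 by 7×16 → 16×16, cost 16·7·16 = 1792; cumulative 3472. Total 3472.
Order ((M₁·M₂)·M₃): (M₁·M₂): 16×7 by 7×15 → 16×15, cost 16·7·15 = 1680; ((M₁·M₂)·M₃): 16×15 by 15×16 → 16×16, cost 16·15·16 = 3840; cumulative 5520. Total 5520.
Minimum: 3472.

3472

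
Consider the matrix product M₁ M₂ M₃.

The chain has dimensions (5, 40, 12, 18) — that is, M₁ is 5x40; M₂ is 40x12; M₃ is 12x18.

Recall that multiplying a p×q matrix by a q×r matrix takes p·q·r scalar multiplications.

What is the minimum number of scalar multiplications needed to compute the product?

3480

Order (M₁ (M₂ M₃)): (M₂ M₃): 40×12 by 12×18 → 40×18, cost 40·12·18 = 8640; (M₁ (M₂ M₃)): 5×40 by 40×18 → 5×18, cost 5·40·18 = 3600; cumulative 12240. Total 12240.
Order ((M₁ M₂) M₃): (M₁ M₂): 5×40 by 40×12 → 5×12, cost 5·40·12 = 2400; ((M₁ M₂) M₃): 5×12 by 12×18 → 5×18, cost 5·12·18 = 1080; cumulative 3480. Total 3480.
Minimum: 3480.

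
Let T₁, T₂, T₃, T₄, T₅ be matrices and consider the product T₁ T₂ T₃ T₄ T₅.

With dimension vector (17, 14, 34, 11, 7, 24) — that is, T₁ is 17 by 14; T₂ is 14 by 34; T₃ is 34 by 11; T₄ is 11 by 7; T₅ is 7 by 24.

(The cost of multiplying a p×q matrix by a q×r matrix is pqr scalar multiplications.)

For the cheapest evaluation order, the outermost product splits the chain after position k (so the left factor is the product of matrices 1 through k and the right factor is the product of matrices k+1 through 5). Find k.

4

Adjacent pairs: T₁T₂ = 17·14·34 = 8092; T₂T₃ = 14·34·11 = 5236; T₃T₄ = 34·11·7 = 2618; T₄T₅ = 11·7·24 = 1848.
Length 3: T₁..T₃: k=1: 0+5236+17·14·11=7854; k=2: 8092+0+17·34·11=14450 → min 7854 | T₂..T₄: k=2: 0+2618+14·34·7=5950; k=3: 5236+0+14·11·7=6314 → min 5950 | T₃..T₅: k=3: 0+1848+34·11·24=10824; k=4: 2618+0+34·7·24=8330 → min 8330.
Length 4: T₁..T₄: k=1: 0+5950+17·14·7=7616; k=2: 8092+2618+17·34·7=14756; k=3: 7854+0+17·11·7=9163 → min 7616 | T₂..T₅: k=2: 0+8330+14·34·24=19754; k=3: 5236+1848+14·11·24=10780; k=4: 5950+0+14·7·24=8302 → min 8302.
Top-level splits: k=1: (T₁..T₁)·(T₂..T₅) → 0+8302+17·14·24 = 14014; k=2: (T₁..T₂)·(T₃..T₅) → 8092+8330+17·34·24 = 30294; k=3: (T₁..T₃)·(T₄..T₅) → 7854+1848+17·11·24 = 14190; k=4: (T₁..T₄)·(T₅..T₅) → 7616+0+17·7·24 = 10472.
Best split is after T₄, i.e. k = 4.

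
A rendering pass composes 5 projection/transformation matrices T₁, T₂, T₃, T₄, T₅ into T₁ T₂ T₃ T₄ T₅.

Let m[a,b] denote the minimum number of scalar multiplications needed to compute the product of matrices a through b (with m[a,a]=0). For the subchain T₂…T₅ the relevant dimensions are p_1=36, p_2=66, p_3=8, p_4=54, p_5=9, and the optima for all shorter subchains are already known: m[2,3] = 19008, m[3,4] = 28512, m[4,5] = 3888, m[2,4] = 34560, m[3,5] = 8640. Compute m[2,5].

25488

m[2,5] = min over k∈[2,4] of m[2,k]+m[k+1,5]+p_{1}·p_k·p_{5}.
k=2: 0 + 8640 + 36·66·9 = 30024; k=3: 19008 + 3888 + 36·8·9 = 25488; k=4: 34560 + 0 + 36·54·9 = 52056.
Minimum: 25488 at k=3.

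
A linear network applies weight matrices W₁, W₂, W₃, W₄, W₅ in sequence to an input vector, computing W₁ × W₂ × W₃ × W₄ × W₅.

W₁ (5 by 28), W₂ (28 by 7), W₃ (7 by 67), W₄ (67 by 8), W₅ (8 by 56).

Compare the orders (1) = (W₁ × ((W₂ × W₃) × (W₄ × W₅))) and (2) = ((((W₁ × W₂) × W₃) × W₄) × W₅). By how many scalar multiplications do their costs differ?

Order (1) = (W₁ × ((W₂ × W₃) × (W₄ × W₅))): (W₂ × W₃): 28×7 by 7×67 → 28×67, cost 28·7·67 = 13132; (W₄ × W₅): 67×8 by 8×56 → 67×56, cost 67·8·56 = 30016; ((W₂ × W₃) × (W₄ × W₅)): 28×67 by 67×56 → 28×56, cost 28·67·56 = 105056; cumulative 148204; (W₁ × ((W₂ × W₃) × (W₄ × W₅))): 5×28 by 28×56 → 5×56, cost 5·28·56 = 7840; cumulative 156044. Total 156044.
Order (2) = ((((W₁ × W₂) × W₃) × W₄) × W₅): (W₁ × W₂): 5×28 by 28×7 → 5×7, cost 5·28·7 = 980; ((W₁ × W₂) × W₃): 5×7 by 7×67 → 5×67, cost 5·7·67 = 2345; cumulative 3325; (((W₁ × W₂) × W₃) × W₄): 5×67 by 67×8 → 5×8, cost 5·67·8 = 2680; cumulative 6005; ((((W₁ × W₂) × W₃) × W₄) × W₅): 5×8 by 8×56 → 5×56, cost 5·8·56 = 2240; cumulative 8245. Total 8245.
Difference: |156044 − 8245| = 147799.

147799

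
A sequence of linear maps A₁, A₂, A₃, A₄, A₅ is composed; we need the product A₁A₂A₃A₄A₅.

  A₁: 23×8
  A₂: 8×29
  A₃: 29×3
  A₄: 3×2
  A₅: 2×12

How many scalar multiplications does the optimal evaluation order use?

1558

Adjacent pairs: A₁A₂ = 23·8·29 = 5336; A₂A₃ = 8·29·3 = 696; A₃A₄ = 29·3·2 = 174; A₄A₅ = 3·2·12 = 72.
Length 3: A₁..A₃: k=1: 0+696+23·8·3=1248; k=2: 5336+0+23·29·3=7337 → min 1248 | A₂..A₄: k=2: 0+174+8·29·2=638; k=3: 696+0+8·3·2=744 → min 638 | A₃..A₅: k=3: 0+72+29·3·12=1116; k=4: 174+0+29·2·12=870 → min 870.
Length 4: A₁..A₄: k=1: 0+638+23·8·2=1006; k=2: 5336+174+23·29·2=6844; k=3: 1248+0+23·3·2=1386 → min 1006 | A₂..A₅: k=2: 0+870+8·29·12=3654; k=3: 696+72+8·3·12=1056; k=4: 638+0+8·2·12=830 → min 830.
Length 5: A₁..A₅: k=1: 0+830+23·8·12=3038; k=2: 5336+870+23·29·12=14210; k=3: 1248+72+23·3·12=2148; k=4: 1006+0+23·2·12=1558 → min 1558.
Optimal order: ((A₁(A₂(A₃A₄)))A₅) with cost 1558.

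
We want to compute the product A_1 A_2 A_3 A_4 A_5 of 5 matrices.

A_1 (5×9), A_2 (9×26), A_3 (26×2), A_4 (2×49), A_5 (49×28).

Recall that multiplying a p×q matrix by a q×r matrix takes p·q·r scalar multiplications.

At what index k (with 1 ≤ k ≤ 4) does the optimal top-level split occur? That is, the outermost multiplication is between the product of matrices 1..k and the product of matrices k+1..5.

Adjacent pairs: A_1A_2 = 5·9·26 = 1170; A_2A_3 = 9·26·2 = 468; A_3A_4 = 26·2·49 = 2548; A_4A_5 = 2·49·28 = 2744.
Length 3: A_1..A_3: k=1: 0+468+5·9·2=558; k=2: 1170+0+5·26·2=1430 → min 558 | A_2..A_4: k=2: 0+2548+9·26·49=14014; k=3: 468+0+9·2·49=1350 → min 1350 | A_3..A_5: k=3: 0+2744+26·2·28=4200; k=4: 2548+0+26·49·28=38220 → min 4200.
Length 4: A_1..A_4: k=1: 0+1350+5·9·49=3555; k=2: 1170+2548+5·26·49=10088; k=3: 558+0+5·2·49=1048 → min 1048 | A_2..A_5: k=2: 0+4200+9·26·28=10752; k=3: 468+2744+9·2·28=3716; k=4: 1350+0+9·49·28=13698 → min 3716.
Top-level splits: k=1: (A_1..A_1)·(A_2..A_5) → 0+3716+5·9·28 = 4976; k=2: (A_1..A_2)·(A_3..A_5) → 1170+4200+5·26·28 = 9010; k=3: (A_1..A_3)·(A_4..A_5) → 558+2744+5·2·28 = 3582; k=4: (A_1..A_4)·(A_5..A_5) → 1048+0+5·49·28 = 7908.
Best split is after A_3, i.e. k = 3.

3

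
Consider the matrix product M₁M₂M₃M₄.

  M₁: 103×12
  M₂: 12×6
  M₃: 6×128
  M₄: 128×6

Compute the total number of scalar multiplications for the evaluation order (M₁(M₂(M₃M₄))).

(M₃M₄): 6×128 by 128×6 → 6×6, cost 6·128·6 = 4608
(M₂(M₃M₄)): 12×6 by 6×6 → 12×6, cost 12·6·6 = 432; cumulative 5040
(M₁(M₂(M₃M₄))): 103×12 by 12×6 → 103×6, cost 103·12·6 = 7416; cumulative 12456
Total: 12456 scalar multiplications.

12456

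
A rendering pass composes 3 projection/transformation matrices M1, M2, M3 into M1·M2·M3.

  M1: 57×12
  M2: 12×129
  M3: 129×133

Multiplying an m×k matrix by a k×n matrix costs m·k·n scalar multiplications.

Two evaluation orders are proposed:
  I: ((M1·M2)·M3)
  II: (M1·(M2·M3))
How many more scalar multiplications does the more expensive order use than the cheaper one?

769329

Order I = ((M1·M2)·M3): (M1·M2): 57×12 by 12×129 → 57×129, cost 57·12·129 = 88236; ((M1·M2)·M3): 57×129 by 129×133 → 57×133, cost 57·129·133 = 977949; cumulative 1066185. Total 1066185.
Order II = (M1·(M2·M3)): (M2·M3): 12×129 by 129×133 → 12×133, cost 12·129·133 = 205884; (M1·(M2·M3)): 57×12 by 12×133 → 57×133, cost 57·12·133 = 90972; cumulative 296856. Total 296856.
Difference: |1066185 − 296856| = 769329.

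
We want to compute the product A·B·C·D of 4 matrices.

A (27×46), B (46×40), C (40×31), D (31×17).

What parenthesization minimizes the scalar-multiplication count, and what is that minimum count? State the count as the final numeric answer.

73474

Adjacent pairs: AB = 27·46·40 = 49680; BC = 46·40·31 = 57040; CD = 40·31·17 = 21080.
Length 3: A..C: k=1: 0+57040+27·46·31=95542; k=2: 49680+0+27·40·31=83160 → min 83160 | B..D: k=2: 0+21080+46·40·17=52360; k=3: 57040+0+46·31·17=81282 → min 52360.
Length 4: A..D: k=1: 0+52360+27·46·17=73474; k=2: 49680+21080+27·40·17=89120; k=3: 83160+0+27·31·17=97389 → min 73474.
Optimal parenthesization: (A·(B·(C·D))) with cost 73474.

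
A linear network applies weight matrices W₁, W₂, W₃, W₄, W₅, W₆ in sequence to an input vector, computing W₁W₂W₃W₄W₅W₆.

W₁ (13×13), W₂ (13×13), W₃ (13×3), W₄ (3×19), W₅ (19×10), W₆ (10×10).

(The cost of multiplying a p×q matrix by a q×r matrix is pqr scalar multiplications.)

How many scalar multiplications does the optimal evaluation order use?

2274

Adjacent pairs: W₁W₂ = 13·13·13 = 2197; W₂W₃ = 13·13·3 = 507; W₃W₄ = 13·3·19 = 741; W₄W₅ = 3·19·10 = 570; W₅W₆ = 19·10·10 = 1900.
Length 3: W₁..W₃: k=1: 0+507+13·13·3=1014; k=2: 2197+0+13·13·3=2704 → min 1014 | W₂..W₄: k=2: 0+741+13·13·19=3952; k=3: 507+0+13·3·19=1248 → min 1248 | W₃..W₅: k=3: 0+570+13·3·10=960; k=4: 741+0+13·19·10=3211 → min 960 | W₄..W₆: k=4: 0+1900+3·19·10=2470; k=5: 570+0+3·10·10=870 → min 870.
Length 4: W₁..W₄: k=1: 0+1248+13·13·19=4459; k=2: 2197+741+13·13·19=6149; k=3: 1014+0+13·3·19=1755 → min 1755 | W₂..W₅: k=2: 0+960+13·13·10=2650; k=3: 507+570+13·3·10=1467; k=4: 1248+0+13·19·10=3718 → min 1467 | W₃..W₆: k=3: 0+870+13·3·10=1260; k=4: 741+1900+13·19·10=5111; k=5: 960+0+13·10·10=2260 → min 1260.
Length 5: W₁..W₅: k=1: 0+1467+13·13·10=3157; k=2: 2197+960+13·13·10=4847; k=3: 1014+570+13·3·10=1974; k=4: 1755+0+13·19·10=4225 → min 1974 | W₂..W₆: k=2: 0+1260+13·13·10=2950; k=3: 507+870+13·3·10=1767; k=4: 1248+1900+13·19·10=5618; k=5: 1467+0+13·10·10=2767 → min 1767.
Length 6: W₁..W₆: k=1: 0+1767+13·13·10=3457; k=2: 2197+1260+13·13·10=5147; k=3: 1014+870+13·3·10=2274; k=4: 1755+1900+13·19·10=6125; k=5: 1974+0+13·10·10=3274 → min 2274.
Optimal order: ((W₁(W₂W₃))((W₄W₅)W₆)) with cost 2274.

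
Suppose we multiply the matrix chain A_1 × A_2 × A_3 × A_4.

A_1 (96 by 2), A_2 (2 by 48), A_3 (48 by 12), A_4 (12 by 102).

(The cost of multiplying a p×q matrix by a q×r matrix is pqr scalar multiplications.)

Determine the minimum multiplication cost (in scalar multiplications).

23184

Adjacent pairs: A_1A_2 = 96·2·48 = 9216; A_2A_3 = 2·48·12 = 1152; A_3A_4 = 48·12·102 = 58752.
Length 3: A_1..A_3: k=1: 0+1152+96·2·12=3456; k=2: 9216+0+96·48·12=64512 → min 3456 | A_2..A_4: k=2: 0+58752+2·48·102=68544; k=3: 1152+0+2·12·102=3600 → min 3600.
Length 4: A_1..A_4: k=1: 0+3600+96·2·102=23184; k=2: 9216+58752+96·48·102=537984; k=3: 3456+0+96·12·102=120960 → min 23184.
Optimal order: (A_1 × ((A_2 × A_3) × A_4)) with cost 23184.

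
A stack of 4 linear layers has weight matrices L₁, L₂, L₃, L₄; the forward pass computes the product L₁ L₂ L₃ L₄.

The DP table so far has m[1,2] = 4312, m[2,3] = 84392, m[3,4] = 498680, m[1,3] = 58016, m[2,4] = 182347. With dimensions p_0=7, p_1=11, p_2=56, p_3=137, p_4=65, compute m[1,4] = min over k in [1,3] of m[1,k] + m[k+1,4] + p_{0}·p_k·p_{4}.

m[1,4] = min over k∈[1,3] of m[1,k]+m[k+1,4]+p_{0}·p_k·p_{4}.
k=1: 0 + 182347 + 7·11·65 = 187352; k=2: 4312 + 498680 + 7·56·65 = 528472; k=3: 58016 + 0 + 7·137·65 = 120351.
Minimum: 120351 at k=3.

120351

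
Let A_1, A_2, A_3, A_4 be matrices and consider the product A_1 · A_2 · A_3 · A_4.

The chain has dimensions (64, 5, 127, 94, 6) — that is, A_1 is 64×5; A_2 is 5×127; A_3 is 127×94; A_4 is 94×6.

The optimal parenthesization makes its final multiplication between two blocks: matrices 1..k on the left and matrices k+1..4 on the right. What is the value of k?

1

Adjacent pairs: A_1A_2 = 64·5·127 = 40640; A_2A_3 = 5·127·94 = 59690; A_3A_4 = 127·94·6 = 71628.
Length 3: A_1..A_3: k=1: 0+59690+64·5·94=89770; k=2: 40640+0+64·127·94=804672 → min 89770 | A_2..A_4: k=2: 0+71628+5·127·6=75438; k=3: 59690+0+5·94·6=62510 → min 62510.
Top-level splits: k=1: (A_1..A_1)·(A_2..A_4) → 0+62510+64·5·6 = 64430; k=2: (A_1..A_2)·(A_3..A_4) → 40640+71628+64·127·6 = 161036; k=3: (A_1..A_3)·(A_4..A_4) → 89770+0+64·94·6 = 125866.
Best split is after A_1, i.e. k = 1.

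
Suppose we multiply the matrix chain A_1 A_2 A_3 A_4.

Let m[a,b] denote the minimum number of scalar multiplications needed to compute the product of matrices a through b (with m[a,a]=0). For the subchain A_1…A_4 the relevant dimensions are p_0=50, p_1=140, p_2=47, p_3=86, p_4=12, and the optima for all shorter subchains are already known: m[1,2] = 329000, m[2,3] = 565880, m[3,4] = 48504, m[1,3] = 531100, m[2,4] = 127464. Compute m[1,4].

211464

m[1,4] = min over k∈[1,3] of m[1,k]+m[k+1,4]+p_{0}·p_k·p_{4}.
k=1: 0 + 127464 + 50·140·12 = 211464; k=2: 329000 + 48504 + 50·47·12 = 405704; k=3: 531100 + 0 + 50·86·12 = 582700.
Minimum: 211464 at k=1.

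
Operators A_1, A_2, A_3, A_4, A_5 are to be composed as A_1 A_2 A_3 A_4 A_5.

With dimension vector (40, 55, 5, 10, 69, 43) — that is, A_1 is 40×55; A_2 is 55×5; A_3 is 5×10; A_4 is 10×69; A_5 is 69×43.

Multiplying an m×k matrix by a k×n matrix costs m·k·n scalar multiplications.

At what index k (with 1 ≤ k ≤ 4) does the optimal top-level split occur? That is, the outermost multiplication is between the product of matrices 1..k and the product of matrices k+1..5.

Adjacent pairs: A_1A_2 = 40·55·5 = 11000; A_2A_3 = 55·5·10 = 2750; A_3A_4 = 5·10·69 = 3450; A_4A_5 = 10·69·43 = 29670.
Length 3: A_1..A_3: k=1: 0+2750+40·55·10=24750; k=2: 11000+0+40·5·10=13000 → min 13000 | A_2..A_4: k=2: 0+3450+55·5·69=22425; k=3: 2750+0+55·10·69=40700 → min 22425 | A_3..A_5: k=3: 0+29670+5·10·43=31820; k=4: 3450+0+5·69·43=18285 → min 18285.
Length 4: A_1..A_4: k=1: 0+22425+40·55·69=174225; k=2: 11000+3450+40·5·69=28250; k=3: 13000+0+40·10·69=40600 → min 28250 | A_2..A_5: k=2: 0+18285+55·5·43=30110; k=3: 2750+29670+55·10·43=56070; k=4: 22425+0+55·69·43=185610 → min 30110.
Top-level splits: k=1: (A_1..A_1)·(A_2..A_5) → 0+30110+40·55·43 = 124710; k=2: (A_1..A_2)·(A_3..A_5) → 11000+18285+40·5·43 = 37885; k=3: (A_1..A_3)·(A_4..A_5) → 13000+29670+40·10·43 = 59870; k=4: (A_1..A_4)·(A_5..A_5) → 28250+0+40·69·43 = 146930.
Best split is after A_2, i.e. k = 2.

2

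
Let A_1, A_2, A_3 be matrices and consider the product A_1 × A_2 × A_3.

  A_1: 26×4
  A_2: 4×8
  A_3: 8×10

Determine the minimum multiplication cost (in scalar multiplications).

1360

Order (A_1 × (A_2 × A_3)): (A_2 × A_3): 4×8 by 8×10 → 4×10, cost 4·8·10 = 320; (A_1 × (A_2 × A_3)): 26×4 by 4×10 → 26×10, cost 26·4·10 = 1040; cumulative 1360. Total 1360.
Order ((A_1 × A_2) × A_3): (A_1 × A_2): 26×4 by 4×8 → 26×8, cost 26·4·8 = 832; ((A_1 × A_2) × A_3): 26×8 by 8×10 → 26×10, cost 26·8·10 = 2080; cumulative 2912. Total 2912.
Minimum: 1360.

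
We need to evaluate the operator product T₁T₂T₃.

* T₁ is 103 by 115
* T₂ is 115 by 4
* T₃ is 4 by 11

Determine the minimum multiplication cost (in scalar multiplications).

51912

Order (T₁(T₂T₃)): (T₂T₃): 115×4 by 4×11 → 115×11, cost 115·4·11 = 5060; (T₁(T₂T₃)): 103×115 by 115×11 → 103×11, cost 103·115·11 = 130295; cumulative 135355. Total 135355.
Order ((T₁T₂)T₃): (T₁T₂): 103×115 by 115×4 → 103×4, cost 103·115·4 = 47380; ((T₁T₂)T₃): 103×4 by 4×11 → 103×11, cost 103·4·11 = 4532; cumulative 51912. Total 51912.
Minimum: 51912.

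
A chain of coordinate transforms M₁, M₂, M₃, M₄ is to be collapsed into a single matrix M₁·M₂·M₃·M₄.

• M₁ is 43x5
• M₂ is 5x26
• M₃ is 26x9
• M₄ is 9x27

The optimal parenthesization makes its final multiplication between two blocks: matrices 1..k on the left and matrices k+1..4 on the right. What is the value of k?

1

Adjacent pairs: M₁M₂ = 43·5·26 = 5590; M₂M₃ = 5·26·9 = 1170; M₃M₄ = 26·9·27 = 6318.
Length 3: M₁..M₃: k=1: 0+1170+43·5·9=3105; k=2: 5590+0+43·26·9=15652 → min 3105 | M₂..M₄: k=2: 0+6318+5·26·27=9828; k=3: 1170+0+5·9·27=2385 → min 2385.
Top-level splits: k=1: (M₁..M₁)·(M₂..M₄) → 0+2385+43·5·27 = 8190; k=2: (M₁..M₂)·(M₃..M₄) → 5590+6318+43·26·27 = 42094; k=3: (M₁..M₃)·(M₄..M₄) → 3105+0+43·9·27 = 13554.
Best split is after M₁, i.e. k = 1.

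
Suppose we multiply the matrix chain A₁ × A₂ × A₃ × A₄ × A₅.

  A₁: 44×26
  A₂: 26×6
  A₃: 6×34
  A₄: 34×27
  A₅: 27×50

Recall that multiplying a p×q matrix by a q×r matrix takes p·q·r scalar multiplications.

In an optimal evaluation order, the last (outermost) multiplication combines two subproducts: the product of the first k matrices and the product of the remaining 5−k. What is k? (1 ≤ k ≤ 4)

Adjacent pairs: A₁A₂ = 44·26·6 = 6864; A₂A₃ = 26·6·34 = 5304; A₃A₄ = 6·34·27 = 5508; A₄A₅ = 34·27·50 = 45900.
Length 3: A₁..A₃: k=1: 0+5304+44·26·34=44200; k=2: 6864+0+44·6·34=15840 → min 15840 | A₂..A₄: k=2: 0+5508+26·6·27=9720; k=3: 5304+0+26·34·27=29172 → min 9720 | A₃..A₅: k=3: 0+45900+6·34·50=56100; k=4: 5508+0+6·27·50=13608 → min 13608.
Length 4: A₁..A₄: k=1: 0+9720+44·26·27=40608; k=2: 6864+5508+44·6·27=19500; k=3: 15840+0+44·34·27=56232 → min 19500 | A₂..A₅: k=2: 0+13608+26·6·50=21408; k=3: 5304+45900+26·34·50=95404; k=4: 9720+0+26·27·50=44820 → min 21408.
Top-level splits: k=1: (A₁..A₁)·(A₂..A₅) → 0+21408+44·26·50 = 78608; k=2: (A₁..A₂)·(A₃..A₅) → 6864+13608+44·6·50 = 33672; k=3: (A₁..A₃)·(A₄..A₅) → 15840+45900+44·34·50 = 136540; k=4: (A₁..A₄)·(A₅..A₅) → 19500+0+44·27·50 = 78900.
Best split is after A₂, i.e. k = 2.

2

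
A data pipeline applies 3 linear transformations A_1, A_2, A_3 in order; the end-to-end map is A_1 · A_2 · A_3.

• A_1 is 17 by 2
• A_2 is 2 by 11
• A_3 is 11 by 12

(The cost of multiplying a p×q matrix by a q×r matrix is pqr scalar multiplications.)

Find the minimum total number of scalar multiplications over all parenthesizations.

672

Order (A_1 · (A_2 · A_3)): (A_2 · A_3): 2×11 by 11×12 → 2×12, cost 2·11·12 = 264; (A_1 · (A_2 · A_3)): 17×2 by 2×12 → 17×12, cost 17·2·12 = 408; cumulative 672. Total 672.
Order ((A_1 · A_2) · A_3): (A_1 · A_2): 17×2 by 2×11 → 17×11, cost 17·2·11 = 374; ((A_1 · A_2) · A_3): 17×11 by 11×12 → 17×12, cost 17·11·12 = 2244; cumulative 2618. Total 2618.
Minimum: 672.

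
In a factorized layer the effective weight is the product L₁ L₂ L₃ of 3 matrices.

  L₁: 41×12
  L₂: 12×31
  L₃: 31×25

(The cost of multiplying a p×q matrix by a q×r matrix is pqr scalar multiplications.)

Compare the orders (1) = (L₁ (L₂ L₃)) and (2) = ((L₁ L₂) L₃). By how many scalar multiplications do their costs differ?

25427

Order (1) = (L₁ (L₂ L₃)): (L₂ L₃): 12×31 by 31×25 → 12×25, cost 12·31·25 = 9300; (L₁ (L₂ L₃)): 41×12 by 12×25 → 41×25, cost 41·12·25 = 12300; cumulative 21600. Total 21600.
Order (2) = ((L₁ L₂) L₃): (L₁ L₂): 41×12 by 12×31 → 41×31, cost 41·12·31 = 15252; ((L₁ L₂) L₃): 41×31 by 31×25 → 41×25, cost 41·31·25 = 31775; cumulative 47027. Total 47027.
Difference: |21600 − 47027| = 25427.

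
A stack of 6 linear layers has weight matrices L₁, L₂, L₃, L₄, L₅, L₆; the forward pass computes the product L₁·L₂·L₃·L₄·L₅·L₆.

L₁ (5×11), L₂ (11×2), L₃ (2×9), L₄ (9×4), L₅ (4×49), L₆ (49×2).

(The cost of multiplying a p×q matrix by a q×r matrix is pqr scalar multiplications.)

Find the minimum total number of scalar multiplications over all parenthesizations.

Adjacent pairs: L₁L₂ = 5·11·2 = 110; L₂L₃ = 11·2·9 = 198; L₃L₄ = 2·9·4 = 72; L₄L₅ = 9·4·49 = 1764; L₅L₆ = 4·49·2 = 392.
Length 3: L₁..L₃: k=1: 0+198+5·11·9=693; k=2: 110+0+5·2·9=200 → min 200 | L₂..L₄: k=2: 0+72+11·2·4=160; k=3: 198+0+11·9·4=594 → min 160 | L₃..L₅: k=3: 0+1764+2·9·49=2646; k=4: 72+0+2·4·49=464 → min 464 | L₄..L₆: k=4: 0+392+9·4·2=464; k=5: 1764+0+9·49·2=2646 → min 464.
Length 4: L₁..L₄: k=1: 0+160+5·11·4=380; k=2: 110+72+5·2·4=222; k=3: 200+0+5·9·4=380 → min 222 | L₂..L₅: k=2: 0+464+11·2·49=1542; k=3: 198+1764+11·9·49=6813; k=4: 160+0+11·4·49=2316 → min 1542 | L₃..L₆: k=3: 0+464+2·9·2=500; k=4: 72+392+2·4·2=480; k=5: 464+0+2·49·2=660 → min 480.
Length 5: L₁..L₅: k=1: 0+1542+5·11·49=4237; k=2: 110+464+5·2·49=1064; k=3: 200+1764+5·9·49=4169; k=4: 222+0+5·4·49=1202 → min 1064 | L₂..L₆: k=2: 0+480+11·2·2=524; k=3: 198+464+11·9·2=860; k=4: 160+392+11·4·2=640; k=5: 1542+0+11·49·2=2620 → min 524.
Length 6: L₁..L₆: k=1: 0+524+5·11·2=634; k=2: 110+480+5·2·2=610; k=3: 200+464+5·9·2=754; k=4: 222+392+5·4·2=654; k=5: 1064+0+5·49·2=1554 → min 610.
Optimal order: ((L₁·L₂)·((L₃·L₄)·(L₅·L₆))) with cost 610.

610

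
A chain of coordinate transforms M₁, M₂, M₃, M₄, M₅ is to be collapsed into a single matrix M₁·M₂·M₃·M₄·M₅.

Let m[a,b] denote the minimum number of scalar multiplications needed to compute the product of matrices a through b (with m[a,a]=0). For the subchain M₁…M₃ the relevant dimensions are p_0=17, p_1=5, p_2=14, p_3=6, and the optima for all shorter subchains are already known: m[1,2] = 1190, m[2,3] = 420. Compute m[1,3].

930

m[1,3] = min over k∈[1,2] of m[1,k]+m[k+1,3]+p_{0}·p_k·p_{3}.
k=1: 0 + 420 + 17·5·6 = 930; k=2: 1190 + 0 + 17·14·6 = 2618.
Minimum: 930 at k=1.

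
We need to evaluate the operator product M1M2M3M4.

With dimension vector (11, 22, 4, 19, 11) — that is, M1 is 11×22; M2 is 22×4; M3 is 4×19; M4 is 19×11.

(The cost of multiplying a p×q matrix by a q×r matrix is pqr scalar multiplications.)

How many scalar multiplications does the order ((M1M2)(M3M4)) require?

2288

(M1M2): 11×22 by 22×4 → 11×4, cost 11·22·4 = 968
(M3M4): 4×19 by 19×11 → 4×11, cost 4·19·11 = 836
((M1M2)(M3M4)): 11×4 by 4×11 → 11×11, cost 11·4·11 = 484; cumulative 2288
Total: 2288 scalar multiplications.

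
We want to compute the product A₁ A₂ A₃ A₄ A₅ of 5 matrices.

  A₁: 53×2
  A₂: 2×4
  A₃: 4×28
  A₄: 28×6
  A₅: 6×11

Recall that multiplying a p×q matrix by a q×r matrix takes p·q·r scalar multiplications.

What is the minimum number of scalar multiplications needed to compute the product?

Adjacent pairs: A₁A₂ = 53·2·4 = 424; A₂A₃ = 2·4·28 = 224; A₃A₄ = 4·28·6 = 672; A₄A₅ = 28·6·11 = 1848.
Length 3: A₁..A₃: k=1: 0+224+53·2·28=3192; k=2: 424+0+53·4·28=6360 → min 3192 | A₂..A₄: k=2: 0+672+2·4·6=720; k=3: 224+0+2·28·6=560 → min 560 | A₃..A₅: k=3: 0+1848+4·28·11=3080; k=4: 672+0+4·6·11=936 → min 936.
Length 4: A₁..A₄: k=1: 0+560+53·2·6=1196; k=2: 424+672+53·4·6=2368; k=3: 3192+0+53·28·6=12096 → min 1196 | A₂..A₅: k=2: 0+936+2·4·11=1024; k=3: 224+1848+2·28·11=2688; k=4: 560+0+2·6·11=692 → min 692.
Length 5: A₁..A₅: k=1: 0+692+53·2·11=1858; k=2: 424+936+53·4·11=3692; k=3: 3192+1848+53·28·11=21364; k=4: 1196+0+53·6·11=4694 → min 1858.
Optimal order: (A₁ (((A₂ A₃) A₄) A₅)) with cost 1858.

1858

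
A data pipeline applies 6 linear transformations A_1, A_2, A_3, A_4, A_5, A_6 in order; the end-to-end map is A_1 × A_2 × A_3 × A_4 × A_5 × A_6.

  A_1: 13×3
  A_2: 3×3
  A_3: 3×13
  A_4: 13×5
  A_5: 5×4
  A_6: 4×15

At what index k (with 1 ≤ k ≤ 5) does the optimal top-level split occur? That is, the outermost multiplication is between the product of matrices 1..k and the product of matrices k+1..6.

1

Adjacent pairs: A_1A_2 = 13·3·3 = 117; A_2A_3 = 3·3·13 = 117; A_3A_4 = 3·13·5 = 195; A_4A_5 = 13·5·4 = 260; A_5A_6 = 5·4·15 = 300.
Length 3: A_1..A_3: k=1: 0+117+13·3·13=624; k=2: 117+0+13·3·13=624 → min 624 | A_2..A_4: k=2: 0+195+3·3·5=240; k=3: 117+0+3·13·5=312 → min 240 | A_3..A_5: k=3: 0+260+3·13·4=416; k=4: 195+0+3·5·4=255 → min 255 | A_4..A_6: k=4: 0+300+13·5·15=1275; k=5: 260+0+13·4·15=1040 → min 1040.
Length 4: A_1..A_4: k=1: 0+240+13·3·5=435; k=2: 117+195+13·3·5=507; k=3: 624+0+13·13·5=1469 → min 435 | A_2..A_5: k=2: 0+255+3·3·4=291; k=3: 117+260+3·13·4=533; k=4: 240+0+3·5·4=300 → min 291 | A_3..A_6: k=3: 0+1040+3·13·15=1625; k=4: 195+300+3·5·15=720; k=5: 255+0+3·4·15=435 → min 435.
Length 5: A_1..A_5: k=1: 0+291+13·3·4=447; k=2: 117+255+13·3·4=528; k=3: 624+260+13·13·4=1560; k=4: 435+0+13·5·4=695 → min 447 | A_2..A_6: k=2: 0+435+3·3·15=570; k=3: 117+1040+3·13·15=1742; k=4: 240+300+3·5·15=765; k=5: 291+0+3·4·15=471 → min 471.
Top-level splits: k=1: (A_1..A_1)·(A_2..A_6) → 0+471+13·3·15 = 1056; k=2: (A_1..A_2)·(A_3..A_6) → 117+435+13·3·15 = 1137; k=3: (A_1..A_3)·(A_4..A_6) → 624+1040+13·13·15 = 4199; k=4: (A_1..A_4)·(A_5..A_6) → 435+300+13·5·15 = 1710; k=5: (A_1..A_5)·(A_6..A_6) → 447+0+13·4·15 = 1227.
Best split is after A_1, i.e. k = 1.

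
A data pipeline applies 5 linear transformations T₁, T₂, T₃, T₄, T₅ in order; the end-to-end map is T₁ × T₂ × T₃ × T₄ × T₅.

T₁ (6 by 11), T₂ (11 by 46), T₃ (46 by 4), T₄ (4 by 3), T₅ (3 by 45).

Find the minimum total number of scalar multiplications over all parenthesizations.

3078

Adjacent pairs: T₁T₂ = 6·11·46 = 3036; T₂T₃ = 11·46·4 = 2024; T₃T₄ = 46·4·3 = 552; T₄T₅ = 4·3·45 = 540.
Length 3: T₁..T₃: k=1: 0+2024+6·11·4=2288; k=2: 3036+0+6·46·4=4140 → min 2288 | T₂..T₄: k=2: 0+552+11·46·3=2070; k=3: 2024+0+11·4·3=2156 → min 2070 | T₃..T₅: k=3: 0+540+46·4·45=8820; k=4: 552+0+46·3·45=6762 → min 6762.
Length 4: T₁..T₄: k=1: 0+2070+6·11·3=2268; k=2: 3036+552+6·46·3=4416; k=3: 2288+0+6·4·3=2360 → min 2268 | T₂..T₅: k=2: 0+6762+11·46·45=29532; k=3: 2024+540+11·4·45=4544; k=4: 2070+0+11·3·45=3555 → min 3555.
Length 5: T₁..T₅: k=1: 0+3555+6·11·45=6525; k=2: 3036+6762+6·46·45=22218; k=3: 2288+540+6·4·45=3908; k=4: 2268+0+6·3·45=3078 → min 3078.
Optimal order: ((T₁ × (T₂ × (T₃ × T₄))) × T₅) with cost 3078.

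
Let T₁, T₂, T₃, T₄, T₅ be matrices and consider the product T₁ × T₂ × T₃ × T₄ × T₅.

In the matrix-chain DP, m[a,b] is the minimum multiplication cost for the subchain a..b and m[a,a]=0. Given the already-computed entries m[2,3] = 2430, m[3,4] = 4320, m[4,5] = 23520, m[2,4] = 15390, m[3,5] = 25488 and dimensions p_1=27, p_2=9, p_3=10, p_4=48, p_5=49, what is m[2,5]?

37395

m[2,5] = min over k∈[2,4] of m[2,k]+m[k+1,5]+p_{1}·p_k·p_{5}.
k=2: 0 + 25488 + 27·9·49 = 37395; k=3: 2430 + 23520 + 27·10·49 = 39180; k=4: 15390 + 0 + 27·48·49 = 78894.
Minimum: 37395 at k=2.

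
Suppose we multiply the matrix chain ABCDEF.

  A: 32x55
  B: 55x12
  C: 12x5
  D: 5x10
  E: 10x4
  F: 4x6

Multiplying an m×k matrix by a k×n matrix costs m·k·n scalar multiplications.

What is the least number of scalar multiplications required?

Adjacent pairs: AB = 32·55·12 = 21120; BC = 55·12·5 = 3300; CD = 12·5·10 = 600; DE = 5·10·4 = 200; EF = 10·4·6 = 240.
Length 3: A..C: k=1: 0+3300+32·55·5=12100; k=2: 21120+0+32·12·5=23040 → min 12100 | B..D: k=2: 0+600+55·12·10=7200; k=3: 3300+0+55·5·10=6050 → min 6050 | C..E: k=3: 0+200+12·5·4=440; k=4: 600+0+12·10·4=1080 → min 440 | D..F: k=4: 0+240+5·10·6=540; k=5: 200+0+5·4·6=320 → min 320.
Length 4: A..D: k=1: 0+6050+32·55·10=23650; k=2: 21120+600+32·12·10=25560; k=3: 12100+0+32·5·10=13700 → min 13700 | B..E: k=2: 0+440+55·12·4=3080; k=3: 3300+200+55·5·4=4600; k=4: 6050+0+55·10·4=8250 → min 3080 | C..F: k=3: 0+320+12·5·6=680; k=4: 600+240+12·10·6=1560; k=5: 440+0+12·4·6=728 → min 680.
Length 5: A..E: k=1: 0+3080+32·55·4=10120; k=2: 21120+440+32·12·4=23096; k=3: 12100+200+32·5·4=12940; k=4: 13700+0+32·10·4=14980 → min 10120 | B..F: k=2: 0+680+55·12·6=4640; k=3: 3300+320+55·5·6=5270; k=4: 6050+240+55·10·6=9590; k=5: 3080+0+55·4·6=4400 → min 4400.
Length 6: A..F: k=1: 0+4400+32·55·6=14960; k=2: 21120+680+32·12·6=24104; k=3: 12100+320+32·5·6=13380; k=4: 13700+240+32·10·6=15860; k=5: 10120+0+32·4·6=10888 → min 10888.
Optimal order: ((A(B(C(DE))))F) with cost 10888.

10888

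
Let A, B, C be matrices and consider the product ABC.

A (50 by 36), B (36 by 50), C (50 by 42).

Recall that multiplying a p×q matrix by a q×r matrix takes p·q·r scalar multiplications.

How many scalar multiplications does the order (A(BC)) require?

151200

(BC): 36×50 by 50×42 → 36×42, cost 36·50·42 = 75600
(A(BC)): 50×36 by 36×42 → 50×42, cost 50·36·42 = 75600; cumulative 151200
Total: 151200 scalar multiplications.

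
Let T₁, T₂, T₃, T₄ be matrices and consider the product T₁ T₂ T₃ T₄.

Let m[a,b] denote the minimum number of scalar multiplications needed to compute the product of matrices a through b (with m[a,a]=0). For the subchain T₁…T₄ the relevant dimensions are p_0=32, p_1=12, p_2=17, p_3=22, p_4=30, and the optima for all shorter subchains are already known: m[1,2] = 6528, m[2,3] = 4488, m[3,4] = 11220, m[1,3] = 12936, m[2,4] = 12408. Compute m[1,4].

23928

m[1,4] = min over k∈[1,3] of m[1,k]+m[k+1,4]+p_{0}·p_k·p_{4}.
k=1: 0 + 12408 + 32·12·30 = 23928; k=2: 6528 + 11220 + 32·17·30 = 34068; k=3: 12936 + 0 + 32·22·30 = 34056.
Minimum: 23928 at k=1.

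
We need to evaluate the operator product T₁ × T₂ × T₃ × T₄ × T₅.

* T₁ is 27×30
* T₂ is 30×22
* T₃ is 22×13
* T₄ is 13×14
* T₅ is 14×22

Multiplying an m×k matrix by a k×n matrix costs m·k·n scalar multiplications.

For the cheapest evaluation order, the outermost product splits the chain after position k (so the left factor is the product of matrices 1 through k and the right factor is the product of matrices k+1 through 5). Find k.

3

Adjacent pairs: T₁T₂ = 27·30·22 = 17820; T₂T₃ = 30·22·13 = 8580; T₃T₄ = 22·13·14 = 4004; T₄T₅ = 13·14·22 = 4004.
Length 3: T₁..T₃: k=1: 0+8580+27·30·13=19110; k=2: 17820+0+27·22·13=25542 → min 19110 | T₂..T₄: k=2: 0+4004+30·22·14=13244; k=3: 8580+0+30·13·14=14040 → min 13244 | T₃..T₅: k=3: 0+4004+22·13·22=10296; k=4: 4004+0+22·14·22=10780 → min 10296.
Length 4: T₁..T₄: k=1: 0+13244+27·30·14=24584; k=2: 17820+4004+27·22·14=30140; k=3: 19110+0+27·13·14=24024 → min 24024 | T₂..T₅: k=2: 0+10296+30·22·22=24816; k=3: 8580+4004+30·13·22=21164; k=4: 13244+0+30·14·22=22484 → min 21164.
Top-level splits: k=1: (T₁..T₁)·(T₂..T₅) → 0+21164+27·30·22 = 38984; k=2: (T₁..T₂)·(T₃..T₅) → 17820+10296+27·22·22 = 41184; k=3: (T₁..T₃)·(T₄..T₅) → 19110+4004+27·13·22 = 30836; k=4: (T₁..T₄)·(T₅..T₅) → 24024+0+27·14·22 = 32340.
Best split is after T₃, i.e. k = 3.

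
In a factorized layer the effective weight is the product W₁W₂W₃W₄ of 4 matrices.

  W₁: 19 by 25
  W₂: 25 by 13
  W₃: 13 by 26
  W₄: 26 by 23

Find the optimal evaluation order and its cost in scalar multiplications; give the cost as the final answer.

19630

Adjacent pairs: W₁W₂ = 19·25·13 = 6175; W₂W₃ = 25·13·26 = 8450; W₃W₄ = 13·26·23 = 7774.
Length 3: W₁..W₃: k=1: 0+8450+19·25·26=20800; k=2: 6175+0+19·13·26=12597 → min 12597 | W₂..W₄: k=2: 0+7774+25·13·23=15249; k=3: 8450+0+25·26·23=23400 → min 15249.
Length 4: W₁..W₄: k=1: 0+15249+19·25·23=26174; k=2: 6175+7774+19·13·23=19630; k=3: 12597+0+19·26·23=23959 → min 19630.
Optimal parenthesization: ((W₁W₂)(W₃W₄)) with cost 19630.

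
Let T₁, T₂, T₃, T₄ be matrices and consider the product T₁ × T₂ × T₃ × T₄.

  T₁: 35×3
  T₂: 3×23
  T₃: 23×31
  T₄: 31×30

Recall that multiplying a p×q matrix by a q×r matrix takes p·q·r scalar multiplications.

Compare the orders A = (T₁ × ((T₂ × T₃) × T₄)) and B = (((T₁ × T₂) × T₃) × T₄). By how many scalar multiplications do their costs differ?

51841

Order A = (T₁ × ((T₂ × T₃) × T₄)): (T₂ × T₃): 3×23 by 23×31 → 3×31, cost 3·23·31 = 2139; ((T₂ × T₃) × T₄): 3×31 by 31×30 → 3×30, cost 3·31·30 = 2790; cumulative 4929; (T₁ × ((T₂ × T₃) × T₄)): 35×3 by 3×30 → 35×30, cost 35·3·30 = 3150; cumulative 8079. Total 8079.
Order B = (((T₁ × T₂) × T₃) × T₄): (T₁ × T₂): 35×3 by 3×23 → 35×23, cost 35·3·23 = 2415; ((T₁ × T₂) × T₃): 35×23 by 23×31 → 35×31, cost 35·23·31 = 24955; cumulative 27370; (((T₁ × T₂) × T₃) × T₄): 35×31 by 31×30 → 35×30, cost 35·31·30 = 32550; cumulative 59920. Total 59920.
Difference: |8079 − 59920| = 51841.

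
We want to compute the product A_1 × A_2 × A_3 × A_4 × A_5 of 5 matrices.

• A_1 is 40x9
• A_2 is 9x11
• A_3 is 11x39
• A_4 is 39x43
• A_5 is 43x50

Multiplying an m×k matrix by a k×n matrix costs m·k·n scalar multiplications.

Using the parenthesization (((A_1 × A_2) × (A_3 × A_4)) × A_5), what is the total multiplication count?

(A_1 × A_2): 40×9 by 9×11 → 40×11, cost 40·9·11 = 3960
(A_3 × A_4): 11×39 by 39×43 → 11×43, cost 11·39·43 = 18447
((A_1 × A_2) × (A_3 × A_4)): 40×11 by 11×43 → 40×43, cost 40·11·43 = 18920; cumulative 41327
(((A_1 × A_2) × (A_3 × A_4)) × A_5): 40×43 by 43×50 → 40×50, cost 40·43·50 = 86000; cumulative 127327
Total: 127327 scalar multiplications.

127327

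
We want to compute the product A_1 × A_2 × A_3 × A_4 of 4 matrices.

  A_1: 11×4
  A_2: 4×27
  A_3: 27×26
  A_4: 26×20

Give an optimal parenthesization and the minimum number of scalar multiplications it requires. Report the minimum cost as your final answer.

5768

Adjacent pairs: A_1A_2 = 11·4·27 = 1188; A_2A_3 = 4·27·26 = 2808; A_3A_4 = 27·26·20 = 14040.
Length 3: A_1..A_3: k=1: 0+2808+11·4·26=3952; k=2: 1188+0+11·27·26=8910 → min 3952 | A_2..A_4: k=2: 0+14040+4·27·20=16200; k=3: 2808+0+4·26·20=4888 → min 4888.
Length 4: A_1..A_4: k=1: 0+4888+11·4·20=5768; k=2: 1188+14040+11·27·20=21168; k=3: 3952+0+11·26·20=9672 → min 5768.
Optimal parenthesization: (A_1 × ((A_2 × A_3) × A_4)) with cost 5768.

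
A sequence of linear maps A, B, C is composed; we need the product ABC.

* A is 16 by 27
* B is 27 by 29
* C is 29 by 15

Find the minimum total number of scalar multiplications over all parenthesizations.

18225

Order (A(BC)): (BC): 27×29 by 29×15 → 27×15, cost 27·29·15 = 11745; (A(BC)): 16×27 by 27×15 → 16×15, cost 16·27·15 = 6480; cumulative 18225. Total 18225.
Order ((AB)C): (AB): 16×27 by 27×29 → 16×29, cost 16·27·29 = 12528; ((AB)C): 16×29 by 29×15 → 16×15, cost 16·29·15 = 6960; cumulative 19488. Total 19488.
Minimum: 18225.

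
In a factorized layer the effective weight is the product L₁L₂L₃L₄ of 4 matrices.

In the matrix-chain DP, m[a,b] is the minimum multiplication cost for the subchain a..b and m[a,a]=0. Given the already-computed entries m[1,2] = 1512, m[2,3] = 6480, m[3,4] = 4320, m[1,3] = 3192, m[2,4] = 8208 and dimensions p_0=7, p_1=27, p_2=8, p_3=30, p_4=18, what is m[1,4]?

6840

m[1,4] = min over k∈[1,3] of m[1,k]+m[k+1,4]+p_{0}·p_k·p_{4}.
k=1: 0 + 8208 + 7·27·18 = 11610; k=2: 1512 + 4320 + 7·8·18 = 6840; k=3: 3192 + 0 + 7·30·18 = 6972.
Minimum: 6840 at k=2.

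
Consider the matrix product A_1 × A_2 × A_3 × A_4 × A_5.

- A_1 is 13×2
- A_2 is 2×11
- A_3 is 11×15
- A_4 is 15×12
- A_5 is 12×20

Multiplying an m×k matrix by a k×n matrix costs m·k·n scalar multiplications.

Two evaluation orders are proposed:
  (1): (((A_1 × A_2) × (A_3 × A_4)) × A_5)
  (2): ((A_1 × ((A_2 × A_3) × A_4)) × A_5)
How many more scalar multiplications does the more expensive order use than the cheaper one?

Order (1) = (((A_1 × A_2) × (A_3 × A_4)) × A_5): (A_1 × A_2): 13×2 by 2×11 → 13×11, cost 13·2·11 = 286; (A_3 × A_4): 11×15 by 15×12 → 11×12, cost 11·15·12 = 1980; ((A_1 × A_2) × (A_3 × A_4)): 13×11 by 11×12 → 13×12, cost 13·11·12 = 1716; cumulative 3982; (((A_1 × A_2) × (A_3 × A_4)) × A_5): 13×12 by 12×20 → 13×20, cost 13·12·20 = 3120; cumulative 7102. Total 7102.
Order (2) = ((A_1 × ((A_2 × A_3) × A_4)) × A_5): (A_2 × A_3): 2×11 by 11×15 → 2×15, cost 2·11·15 = 330; ((A_2 × A_3) × A_4): 2×15 by 15×12 → 2×12, cost 2·15·12 = 360; cumulative 690; (A_1 × ((A_2 × A_3) × A_4)): 13×2 by 2×12 → 13×12, cost 13·2·12 = 312; cumulative 1002; ((A_1 × ((A_2 × A_3) × A_4)) × A_5): 13×12 by 12×20 → 13×20, cost 13·12·20 = 3120; cumulative 4122. Total 4122.
Difference: |7102 − 4122| = 2980.

2980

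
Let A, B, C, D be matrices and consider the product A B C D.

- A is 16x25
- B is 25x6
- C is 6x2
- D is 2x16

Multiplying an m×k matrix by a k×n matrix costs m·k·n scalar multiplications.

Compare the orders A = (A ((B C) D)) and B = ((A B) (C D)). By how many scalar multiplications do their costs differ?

3372

Order A = (A ((B C) D)): (B C): 25×6 by 6×2 → 25×2, cost 25·6·2 = 300; ((B C) D): 25×2 by 2×16 → 25×16, cost 25·2·16 = 800; cumulative 1100; (A ((B C) D)): 16×25 by 25×16 → 16×16, cost 16·25·16 = 6400; cumulative 7500. Total 7500.
Order B = ((A B) (C D)): (A B): 16×25 by 25×6 → 16×6, cost 16·25·6 = 2400; (C D): 6×2 by 2×16 → 6×16, cost 6·2·16 = 192; ((A B) (C D)): 16×6 by 6×16 → 16×16, cost 16·6·16 = 1536; cumulative 4128. Total 4128.
Difference: |7500 − 4128| = 3372.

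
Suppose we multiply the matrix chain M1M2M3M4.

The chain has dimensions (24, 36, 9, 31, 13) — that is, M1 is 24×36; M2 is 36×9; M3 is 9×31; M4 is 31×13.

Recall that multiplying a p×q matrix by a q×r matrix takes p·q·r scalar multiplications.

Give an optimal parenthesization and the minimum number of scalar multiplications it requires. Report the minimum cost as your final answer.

14211

Adjacent pairs: M1M2 = 24·36·9 = 7776; M2M3 = 36·9·31 = 10044; M3M4 = 9·31·13 = 3627.
Length 3: M1..M3: k=1: 0+10044+24·36·31=36828; k=2: 7776+0+24·9·31=14472 → min 14472 | M2..M4: k=2: 0+3627+36·9·13=7839; k=3: 10044+0+36·31·13=24552 → min 7839.
Length 4: M1..M4: k=1: 0+7839+24·36·13=19071; k=2: 7776+3627+24·9·13=14211; k=3: 14472+0+24·31·13=24144 → min 14211.
Optimal parenthesization: ((M1M2)(M3M4)) with cost 14211.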